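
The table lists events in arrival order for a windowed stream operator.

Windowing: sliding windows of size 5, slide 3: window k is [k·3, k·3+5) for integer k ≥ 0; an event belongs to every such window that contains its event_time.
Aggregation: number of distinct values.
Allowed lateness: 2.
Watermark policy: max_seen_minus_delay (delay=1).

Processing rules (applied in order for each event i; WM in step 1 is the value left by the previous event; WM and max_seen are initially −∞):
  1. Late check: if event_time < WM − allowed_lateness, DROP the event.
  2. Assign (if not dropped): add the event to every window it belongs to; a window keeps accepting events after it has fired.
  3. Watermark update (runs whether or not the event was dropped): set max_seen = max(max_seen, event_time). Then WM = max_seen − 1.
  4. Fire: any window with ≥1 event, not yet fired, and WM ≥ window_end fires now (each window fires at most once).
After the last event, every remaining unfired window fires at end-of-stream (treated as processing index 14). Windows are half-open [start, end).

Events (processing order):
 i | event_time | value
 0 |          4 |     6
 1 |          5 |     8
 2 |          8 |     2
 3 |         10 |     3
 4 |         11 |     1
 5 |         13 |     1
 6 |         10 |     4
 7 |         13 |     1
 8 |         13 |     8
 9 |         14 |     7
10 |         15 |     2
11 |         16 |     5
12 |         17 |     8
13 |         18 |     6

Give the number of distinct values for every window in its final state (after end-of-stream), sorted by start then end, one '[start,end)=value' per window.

i=0 t=4 v=6: → [3,8),[0,5); WM=3
i=1 t=5 v=8: → [3,8); WM=4
i=2 t=8 v=2: → [6,11); WM=7; [0,5) fires=1
i=3 t=10 v=3: → [9,14),[6,11); WM=9; [3,8) fires=2
i=4 t=11 v=1: → [9,14); WM=10
i=5 t=13 v=1: → [12,17),[9,14); WM=12; [6,11) fires=2
i=6 t=10 v=4: → [9,14),[6,11); WM=12
i=7 t=13 v=1: → [12,17),[9,14); WM=12
i=8 t=13 v=8: → [12,17),[9,14); WM=12
i=9 t=14 v=7: → [12,17); WM=13
i=10 t=15 v=2: → [15,20),[12,17); WM=14; [9,14) fires=4
i=11 t=16 v=5: → [15,20),[12,17); WM=15
i=12 t=17 v=8: → [15,20); WM=16
i=13 t=18 v=6: → [18,23),[15,20); WM=17; [12,17) fires=5

[0,5)=1 [3,8)=2 [6,11)=3 [9,14)=4 [12,17)=5 [15,20)=4 [18,23)=1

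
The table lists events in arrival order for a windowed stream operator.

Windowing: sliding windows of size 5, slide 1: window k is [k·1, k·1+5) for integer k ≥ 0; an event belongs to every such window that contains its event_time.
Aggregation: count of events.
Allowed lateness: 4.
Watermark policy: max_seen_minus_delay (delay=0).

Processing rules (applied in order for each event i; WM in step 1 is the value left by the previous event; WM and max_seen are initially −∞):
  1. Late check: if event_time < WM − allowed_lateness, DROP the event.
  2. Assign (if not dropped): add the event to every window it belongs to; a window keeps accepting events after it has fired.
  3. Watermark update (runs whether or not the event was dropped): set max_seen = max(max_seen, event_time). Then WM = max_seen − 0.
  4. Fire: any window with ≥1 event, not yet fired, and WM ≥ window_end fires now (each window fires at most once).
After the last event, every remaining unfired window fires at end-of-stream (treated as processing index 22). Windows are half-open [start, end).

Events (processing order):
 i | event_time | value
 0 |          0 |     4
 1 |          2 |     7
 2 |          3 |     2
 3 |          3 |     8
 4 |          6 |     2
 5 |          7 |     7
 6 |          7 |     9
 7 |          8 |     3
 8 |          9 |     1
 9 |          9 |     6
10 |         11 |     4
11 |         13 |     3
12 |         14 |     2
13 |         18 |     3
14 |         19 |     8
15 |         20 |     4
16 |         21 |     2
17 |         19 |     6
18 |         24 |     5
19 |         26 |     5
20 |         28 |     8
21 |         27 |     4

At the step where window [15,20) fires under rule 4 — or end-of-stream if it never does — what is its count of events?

i=0 t=0 v=4: → [0,5); WM=0
i=1 t=2 v=7: → [2,7),[1,6),[0,5); WM=2
i=2 t=3 v=2: → [3,8),[2,7),[1,6),[0,5); WM=3
i=3 t=3 v=8: → [3,8),[2,7),[1,6),[0,5); WM=3
i=4 t=6 v=2: → [6,11),[5,10),[4,9),[3,8),[2,7); WM=6; [0,5) fires=4 [1,6) fires=3
i=5 t=7 v=7: → [7,12),[6,11),[5,10),[4,9),[3,8); WM=7; [2,7) fires=4
i=6 t=7 v=9: → [7,12),[6,11),[5,10),[4,9),[3,8); WM=7
i=7 t=8 v=3: → [8,13),[7,12),[6,11),[5,10),[4,9); WM=8; [3,8) fires=5
i=8 t=9 v=1: → [9,14),[8,13),[7,12),[6,11),[5,10); WM=9; [4,9) fires=4
i=9 t=9 v=6: → [9,14),[8,13),[7,12),[6,11),[5,10); WM=9
i=10 t=11 v=4: → [11,16),[10,15),[9,14),[8,13),[7,12); WM=11; [5,10) fires=6 [6,11) fires=6
i=11 t=13 v=3: → [13,18),[12,17),[11,16),[10,15),[9,14); WM=13; [7,12) fires=6 [8,13) fires=4
i=12 t=14 v=2: → [14,19),[13,18),[12,17),[11,16),[10,15); WM=14; [9,14) fires=4
i=13 t=18 v=3: → [18,23),[17,22),[16,21),[15,20),[14,19); WM=18; [10,15) fires=3 [11,16) fires=3 [12,17) fires=2 [13,18) fires=2
i=14 t=19 v=8: → [19,24),[18,23),[17,22),[16,21),[15,20); WM=19; [14,19) fires=2
i=15 t=20 v=4: → [20,25),[19,24),[18,23),[17,22),[16,21); WM=20; [15,20) fires=2
i=16 t=21 v=2: → [21,26),[20,25),[19,24),[18,23),[17,22); WM=21; [16,21) fires=3
i=17 t=19 v=6: → [19,24),[18,23),[17,22),[16,21),[15,20); WM=21
i=18 t=24 v=5: → [24,29),[23,28),[22,27),[21,26),[20,25); WM=24; [17,22) fires=5 [18,23) fires=5 [19,24) fires=4
i=19 t=26 v=5: → [26,31),[25,30),[24,29),[23,28),[22,27); WM=26; [20,25) fires=3 [21,26) fires=2
i=20 t=28 v=8: → [28,33),[27,32),[26,31),[25,30),[24,29); WM=28; [22,27) fires=2 [23,28) fires=2
i=21 t=27 v=4: → [27,32),[26,31),[25,30),[24,29),[23,28); WM=28

2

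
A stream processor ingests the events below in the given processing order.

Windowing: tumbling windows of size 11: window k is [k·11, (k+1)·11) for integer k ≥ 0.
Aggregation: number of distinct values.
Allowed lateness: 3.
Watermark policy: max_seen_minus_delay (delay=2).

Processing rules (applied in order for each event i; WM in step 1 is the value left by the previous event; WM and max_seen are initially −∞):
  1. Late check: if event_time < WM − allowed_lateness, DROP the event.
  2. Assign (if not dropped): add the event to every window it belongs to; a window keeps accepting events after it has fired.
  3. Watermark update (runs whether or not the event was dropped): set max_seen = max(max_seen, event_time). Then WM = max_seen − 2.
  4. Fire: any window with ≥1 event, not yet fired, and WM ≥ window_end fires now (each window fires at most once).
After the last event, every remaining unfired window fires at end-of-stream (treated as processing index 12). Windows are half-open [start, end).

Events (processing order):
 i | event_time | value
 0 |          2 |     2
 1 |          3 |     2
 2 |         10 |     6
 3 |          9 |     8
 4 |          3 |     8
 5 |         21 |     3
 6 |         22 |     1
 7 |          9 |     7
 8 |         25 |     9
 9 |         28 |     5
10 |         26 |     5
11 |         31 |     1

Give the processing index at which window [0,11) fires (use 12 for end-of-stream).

i=0 t=2 v=2: → [0,11); WM=0
i=1 t=3 v=2: → [0,11); WM=1
i=2 t=10 v=6: → [0,11); WM=8
i=3 t=9 v=8: → [0,11); WM=8
i=4 t=3 v=8: DROP (t<8-3); WM=8
i=5 t=21 v=3: → [11,22); WM=19; [0,11) fires=3
i=6 t=22 v=1: → [22,33); WM=20
i=7 t=9 v=7: DROP (t<20-3); WM=20
i=8 t=25 v=9: → [22,33); WM=23; [11,22) fires=1
i=9 t=28 v=5: → [22,33); WM=26
i=10 t=26 v=5: → [22,33); WM=26
i=11 t=31 v=1: → [22,33); WM=29

5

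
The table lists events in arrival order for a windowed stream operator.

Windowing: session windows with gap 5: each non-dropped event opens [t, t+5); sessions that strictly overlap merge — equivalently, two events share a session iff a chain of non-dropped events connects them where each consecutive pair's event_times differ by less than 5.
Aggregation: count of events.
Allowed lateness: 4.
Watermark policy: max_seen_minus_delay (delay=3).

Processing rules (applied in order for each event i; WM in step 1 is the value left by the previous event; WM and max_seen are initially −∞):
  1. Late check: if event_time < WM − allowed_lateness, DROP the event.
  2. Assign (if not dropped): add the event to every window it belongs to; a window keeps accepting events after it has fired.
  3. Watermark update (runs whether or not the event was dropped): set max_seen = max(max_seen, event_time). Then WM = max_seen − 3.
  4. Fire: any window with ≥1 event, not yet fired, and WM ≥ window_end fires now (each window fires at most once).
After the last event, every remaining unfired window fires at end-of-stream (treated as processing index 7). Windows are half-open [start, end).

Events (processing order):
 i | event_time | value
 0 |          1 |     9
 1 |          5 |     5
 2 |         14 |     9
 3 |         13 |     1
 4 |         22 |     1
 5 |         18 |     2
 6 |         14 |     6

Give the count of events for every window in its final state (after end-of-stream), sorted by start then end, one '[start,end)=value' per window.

[1,10)=2 [13,27)=4

i=0 t=1 v=9: → [1,6); WM=-2
i=1 t=5 v=5: → [1,10); WM=2
i=2 t=14 v=9: → [14,19); WM=11
i=3 t=13 v=1: → [13,19); WM=11
i=4 t=22 v=1: → [22,27); WM=19
i=5 t=18 v=2: → [13,27); WM=19
i=6 t=14 v=6: DROP (t<19-4); WM=19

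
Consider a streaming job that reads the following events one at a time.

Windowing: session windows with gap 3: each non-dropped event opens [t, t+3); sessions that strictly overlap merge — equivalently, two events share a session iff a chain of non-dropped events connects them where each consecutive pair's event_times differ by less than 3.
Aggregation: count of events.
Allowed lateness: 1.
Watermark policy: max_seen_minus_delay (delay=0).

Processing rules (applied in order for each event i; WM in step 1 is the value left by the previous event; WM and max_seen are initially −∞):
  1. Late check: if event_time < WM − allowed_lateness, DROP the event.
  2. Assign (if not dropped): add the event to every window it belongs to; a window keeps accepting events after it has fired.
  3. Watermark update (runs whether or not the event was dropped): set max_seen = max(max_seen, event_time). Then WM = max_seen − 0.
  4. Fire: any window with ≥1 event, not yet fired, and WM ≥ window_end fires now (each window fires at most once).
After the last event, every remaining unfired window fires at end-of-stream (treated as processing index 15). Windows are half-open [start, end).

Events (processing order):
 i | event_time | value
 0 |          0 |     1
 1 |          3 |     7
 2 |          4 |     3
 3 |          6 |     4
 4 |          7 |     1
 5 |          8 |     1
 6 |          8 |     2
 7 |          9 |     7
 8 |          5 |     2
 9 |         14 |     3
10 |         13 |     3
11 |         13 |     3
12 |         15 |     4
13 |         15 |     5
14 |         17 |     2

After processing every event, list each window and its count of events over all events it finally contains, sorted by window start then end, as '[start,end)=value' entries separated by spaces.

i=0 t=0 v=1: → [0,3); WM=0
i=1 t=3 v=7: → [3,6); WM=3
i=2 t=4 v=3: → [3,7); WM=4
i=3 t=6 v=4: → [3,9); WM=6
i=4 t=7 v=1: → [3,10); WM=7
i=5 t=8 v=1: → [3,11); WM=8
i=6 t=8 v=2: → [3,11); WM=8
i=7 t=9 v=7: → [3,12); WM=9
i=8 t=5 v=2: DROP (t<9-1); WM=9
i=9 t=14 v=3: → [14,17); WM=14
i=10 t=13 v=3: → [13,17); WM=14
i=11 t=13 v=3: → [13,17); WM=14
i=12 t=15 v=4: → [13,18); WM=15
i=13 t=15 v=5: → [13,18); WM=15
i=14 t=17 v=2: → [13,20); WM=17

[0,3)=1 [3,12)=7 [13,20)=6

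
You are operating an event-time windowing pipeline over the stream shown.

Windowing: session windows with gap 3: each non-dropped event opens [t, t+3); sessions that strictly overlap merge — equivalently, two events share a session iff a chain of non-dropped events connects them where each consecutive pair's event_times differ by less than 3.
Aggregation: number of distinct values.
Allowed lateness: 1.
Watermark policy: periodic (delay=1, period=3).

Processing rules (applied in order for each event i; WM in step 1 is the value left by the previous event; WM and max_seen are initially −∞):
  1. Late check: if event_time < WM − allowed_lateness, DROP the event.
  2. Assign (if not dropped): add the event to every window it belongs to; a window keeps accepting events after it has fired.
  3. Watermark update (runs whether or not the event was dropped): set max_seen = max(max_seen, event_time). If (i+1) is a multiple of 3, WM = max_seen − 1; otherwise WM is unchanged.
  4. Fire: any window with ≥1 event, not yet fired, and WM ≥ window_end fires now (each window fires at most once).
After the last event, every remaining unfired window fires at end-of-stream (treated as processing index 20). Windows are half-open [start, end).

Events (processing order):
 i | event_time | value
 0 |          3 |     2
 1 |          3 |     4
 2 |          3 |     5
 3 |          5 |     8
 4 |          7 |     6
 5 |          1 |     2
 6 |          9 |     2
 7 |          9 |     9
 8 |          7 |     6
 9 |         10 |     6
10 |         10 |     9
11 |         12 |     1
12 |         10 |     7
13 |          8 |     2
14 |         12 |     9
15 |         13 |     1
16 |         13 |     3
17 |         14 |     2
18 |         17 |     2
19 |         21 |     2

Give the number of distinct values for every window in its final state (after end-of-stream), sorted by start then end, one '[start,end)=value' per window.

[1,17)=9 [17,20)=1 [21,24)=1

i=0 t=3 v=2: → [3,6); WM=−∞
i=1 t=3 v=4: → [3,6); WM=−∞
i=2 t=3 v=5: → [3,6); WM=2
i=3 t=5 v=8: → [3,8); WM=2
i=4 t=7 v=6: → [3,10); WM=2
i=5 t=1 v=2: → [1,10); WM=6
i=6 t=9 v=2: → [1,12); WM=6
i=7 t=9 v=9: → [1,12); WM=6
i=8 t=7 v=6: → [1,12); WM=8
i=9 t=10 v=6: → [1,13); WM=8
i=10 t=10 v=9: → [1,13); WM=8
i=11 t=12 v=1: → [1,15); WM=11
i=12 t=10 v=7: → [1,15); WM=11
i=13 t=8 v=2: DROP (t<11-1); WM=11
i=14 t=12 v=9: → [1,15); WM=11
i=15 t=13 v=1: → [1,16); WM=11
i=16 t=13 v=3: → [1,16); WM=11
i=17 t=14 v=2: → [1,17); WM=13
i=18 t=17 v=2: → [17,20); WM=13
i=19 t=21 v=2: → [21,24); WM=13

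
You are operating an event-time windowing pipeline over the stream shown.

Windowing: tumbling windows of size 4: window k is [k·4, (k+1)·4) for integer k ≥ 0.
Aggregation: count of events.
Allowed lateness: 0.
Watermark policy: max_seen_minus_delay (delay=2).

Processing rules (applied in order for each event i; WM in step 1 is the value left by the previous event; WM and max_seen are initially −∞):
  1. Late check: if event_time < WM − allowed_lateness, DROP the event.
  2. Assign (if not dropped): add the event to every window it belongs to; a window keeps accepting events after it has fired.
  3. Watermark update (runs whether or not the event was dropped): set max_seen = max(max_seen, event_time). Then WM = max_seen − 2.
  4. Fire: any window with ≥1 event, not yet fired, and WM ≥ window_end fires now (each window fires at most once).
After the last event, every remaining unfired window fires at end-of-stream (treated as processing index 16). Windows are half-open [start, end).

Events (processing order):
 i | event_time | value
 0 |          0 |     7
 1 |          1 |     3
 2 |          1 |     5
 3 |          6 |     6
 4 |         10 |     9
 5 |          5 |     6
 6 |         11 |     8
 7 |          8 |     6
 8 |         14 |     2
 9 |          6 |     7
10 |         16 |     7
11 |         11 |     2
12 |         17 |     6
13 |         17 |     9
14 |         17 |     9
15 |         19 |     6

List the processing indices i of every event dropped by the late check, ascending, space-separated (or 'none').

i=0 t=0 v=7: → [0,4); WM=-2
i=1 t=1 v=3: → [0,4); WM=-1
i=2 t=1 v=5: → [0,4); WM=-1
i=3 t=6 v=6: → [4,8); WM=4; [0,4) fires=3
i=4 t=10 v=9: → [8,12); WM=8; [4,8) fires=1
i=5 t=5 v=6: DROP (t<8-0); WM=8
i=6 t=11 v=8: → [8,12); WM=9
i=7 t=8 v=6: DROP (t<9-0); WM=9
i=8 t=14 v=2: → [12,16); WM=12; [8,12) fires=2
i=9 t=6 v=7: DROP (t<12-0); WM=12
i=10 t=16 v=7: → [16,20); WM=14
i=11 t=11 v=2: DROP (t<14-0); WM=14
i=12 t=17 v=6: → [16,20); WM=15
i=13 t=17 v=9: → [16,20); WM=15
i=14 t=17 v=9: → [16,20); WM=15
i=15 t=19 v=6: → [16,20); WM=17; [12,16) fires=1

5 7 9 11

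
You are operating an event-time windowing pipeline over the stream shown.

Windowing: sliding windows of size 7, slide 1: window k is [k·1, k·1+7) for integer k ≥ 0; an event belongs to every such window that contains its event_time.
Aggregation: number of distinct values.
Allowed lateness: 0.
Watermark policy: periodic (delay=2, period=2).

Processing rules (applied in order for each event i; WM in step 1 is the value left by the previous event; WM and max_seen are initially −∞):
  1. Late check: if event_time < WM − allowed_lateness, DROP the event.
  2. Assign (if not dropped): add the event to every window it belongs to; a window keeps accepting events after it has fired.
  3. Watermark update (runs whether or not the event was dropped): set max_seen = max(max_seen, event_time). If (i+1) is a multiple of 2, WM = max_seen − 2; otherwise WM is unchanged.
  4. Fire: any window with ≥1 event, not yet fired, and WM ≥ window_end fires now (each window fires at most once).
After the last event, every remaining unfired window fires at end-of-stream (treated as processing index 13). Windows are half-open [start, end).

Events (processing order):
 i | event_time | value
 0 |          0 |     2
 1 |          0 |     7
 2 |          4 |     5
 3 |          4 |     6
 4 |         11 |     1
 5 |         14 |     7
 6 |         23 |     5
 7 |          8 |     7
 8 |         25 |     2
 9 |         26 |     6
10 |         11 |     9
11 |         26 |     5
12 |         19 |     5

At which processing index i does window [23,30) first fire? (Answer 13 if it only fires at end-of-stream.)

i=0 t=0 v=2: → [0,7); WM=−∞
i=1 t=0 v=7: → [0,7); WM=-2
i=2 t=4 v=5: → [4,11),[3,10),[2,9),[1,8),[0,7); WM=-2
i=3 t=4 v=6: → [4,11),[3,10),[2,9),[1,8),[0,7); WM=2
i=4 t=11 v=1: → [11,18),[10,17),[9,16),[8,15),[7,14),[6,13),[5,12); WM=2
i=5 t=14 v=7: → [14,21),[13,20),[12,19),[11,18),[10,17),[9,16),[8,15); WM=12; [0,7) fires=4 [1,8) fires=2 [2,9) fires=2 [3,10) fires=2 [4,11) fires=2 [5,12) fires=1
i=6 t=23 v=5: → [23,30),[22,29),[21,28),[20,27),[19,26),[18,25),[17,24); WM=12
i=7 t=8 v=7: DROP (t<12-0); WM=21; [6,13) fires=1 [7,14) fires=1 [8,15) fires=2 [9,16) fires=2 [10,17) fires=2 [11,18) fires=2 [12,19) fires=1 [13,20) fires=1 [14,21) fires=1
i=8 t=25 v=2: → [25,32),[24,31),[23,30),[22,29),[21,28),[20,27),[19,26); WM=21
i=9 t=26 v=6: → [26,33),[25,32),[24,31),[23,30),[22,29),[21,28),[20,27); WM=24; [17,24) fires=1
i=10 t=11 v=9: DROP (t<24-0); WM=24
i=11 t=26 v=5: → [26,33),[25,32),[24,31),[23,30),[22,29),[21,28),[20,27); WM=24
i=12 t=19 v=5: DROP (t<24-0); WM=24

13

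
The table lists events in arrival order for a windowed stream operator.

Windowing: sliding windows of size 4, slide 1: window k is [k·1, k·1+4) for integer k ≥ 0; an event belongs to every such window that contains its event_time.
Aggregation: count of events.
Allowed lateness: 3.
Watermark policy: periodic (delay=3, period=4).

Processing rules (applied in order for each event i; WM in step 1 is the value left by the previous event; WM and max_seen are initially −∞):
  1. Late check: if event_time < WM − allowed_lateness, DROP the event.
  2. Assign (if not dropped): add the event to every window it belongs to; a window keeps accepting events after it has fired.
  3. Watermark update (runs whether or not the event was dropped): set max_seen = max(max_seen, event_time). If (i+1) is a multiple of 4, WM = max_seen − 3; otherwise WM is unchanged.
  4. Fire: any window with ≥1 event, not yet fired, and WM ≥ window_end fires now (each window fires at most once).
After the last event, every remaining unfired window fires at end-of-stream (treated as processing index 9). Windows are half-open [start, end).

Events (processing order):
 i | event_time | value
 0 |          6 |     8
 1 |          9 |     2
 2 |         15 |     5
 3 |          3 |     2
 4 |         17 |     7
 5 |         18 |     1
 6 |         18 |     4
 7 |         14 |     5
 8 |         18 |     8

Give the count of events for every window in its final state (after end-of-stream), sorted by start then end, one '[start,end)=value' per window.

i=0 t=6 v=8: → [6,10),[5,9),[4,8),[3,7); WM=−∞
i=1 t=9 v=2: → [9,13),[8,12),[7,11),[6,10); WM=−∞
i=2 t=15 v=5: → [15,19),[14,18),[13,17),[12,16); WM=−∞
i=3 t=3 v=2: → [3,7),[2,6),[1,5),[0,4); WM=12; [0,4) fires=1 [1,5) fires=1 [2,6) fires=1 [3,7) fires=2 [4,8) fires=1 [5,9) fires=1 [6,10) fires=2 [7,11) fires=1 [8,12) fires=1
i=4 t=17 v=7: → [17,21),[16,20),[15,19),[14,18); WM=12
i=5 t=18 v=1: → [18,22),[17,21),[16,20),[15,19); WM=12
i=6 t=18 v=4: → [18,22),[17,21),[16,20),[15,19); WM=12
i=7 t=14 v=5: → [14,18),[13,17),[12,16),[11,15); WM=15; [9,13) fires=1 [11,15) fires=1
i=8 t=18 v=8: → [18,22),[17,21),[16,20),[15,19); WM=15

[0,4)=1 [1,5)=1 [2,6)=1 [3,7)=2 [4,8)=1 [5,9)=1 [6,10)=2 [7,11)=1 [8,12)=1 [9,13)=1 [11,15)=1 [12,16)=2 [13,17)=2 [14,18)=3 [15,19)=5 [16,20)=4 [17,21)=4 [18,22)=3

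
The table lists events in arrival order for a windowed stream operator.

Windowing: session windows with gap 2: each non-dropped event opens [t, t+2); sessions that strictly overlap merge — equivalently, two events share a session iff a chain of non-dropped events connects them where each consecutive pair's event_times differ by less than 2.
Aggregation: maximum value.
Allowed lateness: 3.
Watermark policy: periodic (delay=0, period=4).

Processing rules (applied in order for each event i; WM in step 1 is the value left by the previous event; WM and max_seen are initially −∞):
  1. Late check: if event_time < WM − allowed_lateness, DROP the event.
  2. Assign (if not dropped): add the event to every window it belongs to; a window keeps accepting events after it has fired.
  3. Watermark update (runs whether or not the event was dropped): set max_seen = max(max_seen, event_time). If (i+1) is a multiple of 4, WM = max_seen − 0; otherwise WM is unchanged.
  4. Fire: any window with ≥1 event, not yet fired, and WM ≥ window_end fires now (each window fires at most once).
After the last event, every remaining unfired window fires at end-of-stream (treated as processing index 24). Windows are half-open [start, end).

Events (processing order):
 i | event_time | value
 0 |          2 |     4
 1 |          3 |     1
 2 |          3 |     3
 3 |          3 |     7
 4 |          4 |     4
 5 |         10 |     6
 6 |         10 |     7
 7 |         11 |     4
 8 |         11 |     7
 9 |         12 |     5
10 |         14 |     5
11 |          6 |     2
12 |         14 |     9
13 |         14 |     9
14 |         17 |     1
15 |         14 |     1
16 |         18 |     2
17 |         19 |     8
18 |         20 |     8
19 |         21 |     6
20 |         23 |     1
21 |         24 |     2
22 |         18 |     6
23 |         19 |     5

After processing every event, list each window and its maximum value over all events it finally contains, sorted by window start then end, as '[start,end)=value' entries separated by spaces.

[2,6)=7 [10,14)=7 [14,16)=9 [17,23)=8 [23,26)=2

i=0 t=2 v=4: → [2,4); WM=−∞
i=1 t=3 v=1: → [2,5); WM=−∞
i=2 t=3 v=3: → [2,5); WM=−∞
i=3 t=3 v=7: → [2,5); WM=3
i=4 t=4 v=4: → [2,6); WM=3
i=5 t=10 v=6: → [10,12); WM=3
i=6 t=10 v=7: → [10,12); WM=3
i=7 t=11 v=4: → [10,13); WM=11
i=8 t=11 v=7: → [10,13); WM=11
i=9 t=12 v=5: → [10,14); WM=11
i=10 t=14 v=5: → [14,16); WM=11
i=11 t=6 v=2: DROP (t<11-3); WM=14
i=12 t=14 v=9: → [14,16); WM=14
i=13 t=14 v=9: → [14,16); WM=14
i=14 t=17 v=1: → [17,19); WM=14
i=15 t=14 v=1: → [14,16); WM=17
i=16 t=18 v=2: → [17,20); WM=17
i=17 t=19 v=8: → [17,21); WM=17
i=18 t=20 v=8: → [17,22); WM=17
i=19 t=21 v=6: → [17,23); WM=21
i=20 t=23 v=1: → [23,25); WM=21
i=21 t=24 v=2: → [23,26); WM=21
i=22 t=18 v=6: → [17,23); WM=21
i=23 t=19 v=5: → [17,23); WM=24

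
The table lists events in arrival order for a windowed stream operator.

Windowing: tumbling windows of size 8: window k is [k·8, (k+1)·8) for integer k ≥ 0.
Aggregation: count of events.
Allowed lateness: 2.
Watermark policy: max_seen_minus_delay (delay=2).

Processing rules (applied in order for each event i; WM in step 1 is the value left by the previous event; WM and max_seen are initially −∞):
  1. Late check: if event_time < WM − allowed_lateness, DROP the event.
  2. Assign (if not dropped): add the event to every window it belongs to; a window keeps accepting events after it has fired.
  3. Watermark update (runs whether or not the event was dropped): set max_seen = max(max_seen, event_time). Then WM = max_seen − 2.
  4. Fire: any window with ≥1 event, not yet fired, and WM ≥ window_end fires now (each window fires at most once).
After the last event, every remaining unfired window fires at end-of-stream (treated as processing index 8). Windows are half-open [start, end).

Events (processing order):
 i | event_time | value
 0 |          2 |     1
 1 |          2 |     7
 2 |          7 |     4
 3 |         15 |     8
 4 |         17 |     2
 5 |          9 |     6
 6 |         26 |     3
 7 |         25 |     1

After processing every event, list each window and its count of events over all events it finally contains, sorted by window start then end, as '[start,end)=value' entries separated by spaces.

i=0 t=2 v=1: → [0,8); WM=0
i=1 t=2 v=7: → [0,8); WM=0
i=2 t=7 v=4: → [0,8); WM=5
i=3 t=15 v=8: → [8,16); WM=13; [0,8) fires=3
i=4 t=17 v=2: → [16,24); WM=15
i=5 t=9 v=6: DROP (t<15-2); WM=15
i=6 t=26 v=3: → [24,32); WM=24; [8,16) fires=1 [16,24) fires=1
i=7 t=25 v=1: → [24,32); WM=24

[0,8)=3 [8,16)=1 [16,24)=1 [24,32)=2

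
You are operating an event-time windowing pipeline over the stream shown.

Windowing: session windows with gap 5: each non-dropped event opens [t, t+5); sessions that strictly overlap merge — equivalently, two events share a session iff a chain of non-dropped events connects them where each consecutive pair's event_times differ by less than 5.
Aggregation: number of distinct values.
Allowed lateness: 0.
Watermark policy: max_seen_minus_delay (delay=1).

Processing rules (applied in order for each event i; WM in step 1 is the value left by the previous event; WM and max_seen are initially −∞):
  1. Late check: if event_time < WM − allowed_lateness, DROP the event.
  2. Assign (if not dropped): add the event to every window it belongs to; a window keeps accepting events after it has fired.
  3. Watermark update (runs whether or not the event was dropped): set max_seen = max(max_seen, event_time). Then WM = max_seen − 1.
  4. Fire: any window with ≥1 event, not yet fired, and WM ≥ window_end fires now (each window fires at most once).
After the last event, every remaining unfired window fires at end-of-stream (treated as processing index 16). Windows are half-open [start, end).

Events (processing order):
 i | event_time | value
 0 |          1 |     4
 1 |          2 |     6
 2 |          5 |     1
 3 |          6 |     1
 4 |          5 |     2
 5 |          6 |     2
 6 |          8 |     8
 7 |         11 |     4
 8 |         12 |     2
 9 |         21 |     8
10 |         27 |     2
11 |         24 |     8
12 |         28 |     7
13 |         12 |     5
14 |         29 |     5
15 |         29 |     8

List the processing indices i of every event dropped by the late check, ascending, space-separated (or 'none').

11 13

i=0 t=1 v=4: → [1,6); WM=0
i=1 t=2 v=6: → [1,7); WM=1
i=2 t=5 v=1: → [1,10); WM=4
i=3 t=6 v=1: → [1,11); WM=5
i=4 t=5 v=2: → [1,11); WM=5
i=5 t=6 v=2: → [1,11); WM=5
i=6 t=8 v=8: → [1,13); WM=7
i=7 t=11 v=4: → [1,16); WM=10
i=8 t=12 v=2: → [1,17); WM=11
i=9 t=21 v=8: → [21,26); WM=20
i=10 t=27 v=2: → [27,32); WM=26
i=11 t=24 v=8: DROP (t<26-0); WM=26
i=12 t=28 v=7: → [27,33); WM=27
i=13 t=12 v=5: DROP (t<27-0); WM=27
i=14 t=29 v=5: → [27,34); WM=28
i=15 t=29 v=8: → [27,34); WM=28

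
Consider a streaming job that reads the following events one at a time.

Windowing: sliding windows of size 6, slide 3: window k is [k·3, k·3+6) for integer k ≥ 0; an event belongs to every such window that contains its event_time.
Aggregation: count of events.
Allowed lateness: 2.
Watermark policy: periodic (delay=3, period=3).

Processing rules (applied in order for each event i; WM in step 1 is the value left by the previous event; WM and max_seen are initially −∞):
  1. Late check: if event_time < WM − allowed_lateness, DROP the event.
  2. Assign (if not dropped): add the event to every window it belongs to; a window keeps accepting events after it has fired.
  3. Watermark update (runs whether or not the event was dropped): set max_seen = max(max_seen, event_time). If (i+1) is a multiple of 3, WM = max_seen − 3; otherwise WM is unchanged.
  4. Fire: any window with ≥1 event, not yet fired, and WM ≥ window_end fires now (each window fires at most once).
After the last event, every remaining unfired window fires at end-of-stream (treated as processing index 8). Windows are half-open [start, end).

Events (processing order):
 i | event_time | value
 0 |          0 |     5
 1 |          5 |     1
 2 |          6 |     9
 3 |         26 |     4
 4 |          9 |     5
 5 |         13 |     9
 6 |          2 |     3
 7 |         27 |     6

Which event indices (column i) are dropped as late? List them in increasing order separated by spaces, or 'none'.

6

i=0 t=0 v=5: → [0,6); WM=−∞
i=1 t=5 v=1: → [3,9),[0,6); WM=−∞
i=2 t=6 v=9: → [6,12),[3,9); WM=3
i=3 t=26 v=4: → [24,30),[21,27); WM=3
i=4 t=9 v=5: → [9,15),[6,12); WM=3
i=5 t=13 v=9: → [12,18),[9,15); WM=23; [0,6) fires=2 [3,9) fires=2 [6,12) fires=2 [9,15) fires=2 [12,18) fires=1
i=6 t=2 v=3: DROP (t<23-2); WM=23
i=7 t=27 v=6: → [27,33),[24,30); WM=23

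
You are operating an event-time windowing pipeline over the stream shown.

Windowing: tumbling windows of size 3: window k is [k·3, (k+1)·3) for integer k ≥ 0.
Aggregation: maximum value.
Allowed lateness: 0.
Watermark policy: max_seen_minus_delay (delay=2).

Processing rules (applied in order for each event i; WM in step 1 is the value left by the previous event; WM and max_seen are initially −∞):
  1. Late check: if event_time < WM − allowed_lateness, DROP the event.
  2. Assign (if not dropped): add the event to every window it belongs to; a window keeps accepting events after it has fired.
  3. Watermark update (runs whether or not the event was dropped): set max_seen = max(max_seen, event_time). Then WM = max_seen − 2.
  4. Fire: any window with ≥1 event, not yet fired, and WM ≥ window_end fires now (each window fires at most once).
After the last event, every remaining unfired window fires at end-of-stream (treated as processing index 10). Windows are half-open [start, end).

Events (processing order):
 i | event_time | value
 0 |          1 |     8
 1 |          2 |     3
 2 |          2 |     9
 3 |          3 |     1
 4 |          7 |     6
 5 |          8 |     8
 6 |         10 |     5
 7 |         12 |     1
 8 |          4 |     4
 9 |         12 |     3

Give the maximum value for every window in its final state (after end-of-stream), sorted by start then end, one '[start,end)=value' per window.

[0,3)=9 [3,6)=1 [6,9)=8 [9,12)=5 [12,15)=3

i=0 t=1 v=8: → [0,3); WM=-1
i=1 t=2 v=3: → [0,3); WM=0
i=2 t=2 v=9: → [0,3); WM=0
i=3 t=3 v=1: → [3,6); WM=1
i=4 t=7 v=6: → [6,9); WM=5; [0,3) fires=9
i=5 t=8 v=8: → [6,9); WM=6; [3,6) fires=1
i=6 t=10 v=5: → [9,12); WM=8
i=7 t=12 v=1: → [12,15); WM=10; [6,9) fires=8
i=8 t=4 v=4: DROP (t<10-0); WM=10
i=9 t=12 v=3: → [12,15); WM=10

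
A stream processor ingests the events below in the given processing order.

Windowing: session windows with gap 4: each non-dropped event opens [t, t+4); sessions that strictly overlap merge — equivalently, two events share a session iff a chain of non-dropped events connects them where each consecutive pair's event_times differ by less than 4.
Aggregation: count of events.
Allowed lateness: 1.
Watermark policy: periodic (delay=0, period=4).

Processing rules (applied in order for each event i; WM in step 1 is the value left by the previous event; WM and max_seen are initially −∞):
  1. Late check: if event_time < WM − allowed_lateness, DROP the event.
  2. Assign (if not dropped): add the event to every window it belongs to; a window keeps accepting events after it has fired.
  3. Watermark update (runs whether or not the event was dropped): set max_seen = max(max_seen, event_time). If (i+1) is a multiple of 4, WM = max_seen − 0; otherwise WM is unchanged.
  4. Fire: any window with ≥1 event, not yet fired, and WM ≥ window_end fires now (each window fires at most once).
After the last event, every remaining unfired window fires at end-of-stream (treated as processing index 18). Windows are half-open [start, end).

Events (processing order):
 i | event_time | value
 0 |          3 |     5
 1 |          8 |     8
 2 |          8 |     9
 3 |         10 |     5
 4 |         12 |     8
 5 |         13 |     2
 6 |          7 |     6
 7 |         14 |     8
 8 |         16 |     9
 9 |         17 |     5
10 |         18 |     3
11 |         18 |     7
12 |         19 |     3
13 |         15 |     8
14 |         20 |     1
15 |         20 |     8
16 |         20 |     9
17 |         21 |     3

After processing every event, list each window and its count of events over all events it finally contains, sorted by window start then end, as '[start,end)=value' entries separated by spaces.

i=0 t=3 v=5: → [3,7); WM=−∞
i=1 t=8 v=8: → [8,12); WM=−∞
i=2 t=8 v=9: → [8,12); WM=−∞
i=3 t=10 v=5: → [8,14); WM=10
i=4 t=12 v=8: → [8,16); WM=10
i=5 t=13 v=2: → [8,17); WM=10
i=6 t=7 v=6: DROP (t<10-1); WM=10
i=7 t=14 v=8: → [8,18); WM=14
i=8 t=16 v=9: → [8,20); WM=14
i=9 t=17 v=5: → [8,21); WM=14
i=10 t=18 v=3: → [8,22); WM=14
i=11 t=18 v=7: → [8,22); WM=18
i=12 t=19 v=3: → [8,23); WM=18
i=13 t=15 v=8: DROP (t<18-1); WM=18
i=14 t=20 v=1: → [8,24); WM=18
i=15 t=20 v=8: → [8,24); WM=20
i=16 t=20 v=9: → [8,24); WM=20
i=17 t=21 v=3: → [8,25); WM=20

[3,7)=1 [8,25)=15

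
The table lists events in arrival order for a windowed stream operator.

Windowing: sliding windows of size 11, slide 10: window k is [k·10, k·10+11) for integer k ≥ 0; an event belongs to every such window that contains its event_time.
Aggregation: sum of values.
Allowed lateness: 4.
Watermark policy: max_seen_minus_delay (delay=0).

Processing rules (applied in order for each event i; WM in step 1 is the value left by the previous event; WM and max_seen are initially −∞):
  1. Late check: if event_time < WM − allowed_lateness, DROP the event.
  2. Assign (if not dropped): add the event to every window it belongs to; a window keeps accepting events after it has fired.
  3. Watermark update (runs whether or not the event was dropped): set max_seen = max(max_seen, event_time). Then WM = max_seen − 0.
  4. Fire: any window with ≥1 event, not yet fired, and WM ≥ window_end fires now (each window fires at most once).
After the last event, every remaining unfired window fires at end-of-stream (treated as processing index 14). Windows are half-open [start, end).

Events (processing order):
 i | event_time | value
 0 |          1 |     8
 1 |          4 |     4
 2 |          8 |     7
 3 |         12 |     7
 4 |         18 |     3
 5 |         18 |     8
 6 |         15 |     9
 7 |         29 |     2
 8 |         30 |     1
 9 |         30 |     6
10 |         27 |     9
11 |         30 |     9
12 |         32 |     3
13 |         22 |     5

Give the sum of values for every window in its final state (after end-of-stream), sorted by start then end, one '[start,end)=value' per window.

i=0 t=1 v=8: → [0,11); WM=1
i=1 t=4 v=4: → [0,11); WM=4
i=2 t=8 v=7: → [0,11); WM=8
i=3 t=12 v=7: → [10,21); WM=12; [0,11) fires=19
i=4 t=18 v=3: → [10,21); WM=18
i=5 t=18 v=8: → [10,21); WM=18
i=6 t=15 v=9: → [10,21); WM=18
i=7 t=29 v=2: → [20,31); WM=29; [10,21) fires=27
i=8 t=30 v=1: → [30,41),[20,31); WM=30
i=9 t=30 v=6: → [30,41),[20,31); WM=30
i=10 t=27 v=9: → [20,31); WM=30
i=11 t=30 v=9: → [30,41),[20,31); WM=30
i=12 t=32 v=3: → [30,41); WM=32; [20,31) fires=27
i=13 t=22 v=5: DROP (t<32-4); WM=32

[0,11)=19 [10,21)=27 [20,31)=27 [30,41)=19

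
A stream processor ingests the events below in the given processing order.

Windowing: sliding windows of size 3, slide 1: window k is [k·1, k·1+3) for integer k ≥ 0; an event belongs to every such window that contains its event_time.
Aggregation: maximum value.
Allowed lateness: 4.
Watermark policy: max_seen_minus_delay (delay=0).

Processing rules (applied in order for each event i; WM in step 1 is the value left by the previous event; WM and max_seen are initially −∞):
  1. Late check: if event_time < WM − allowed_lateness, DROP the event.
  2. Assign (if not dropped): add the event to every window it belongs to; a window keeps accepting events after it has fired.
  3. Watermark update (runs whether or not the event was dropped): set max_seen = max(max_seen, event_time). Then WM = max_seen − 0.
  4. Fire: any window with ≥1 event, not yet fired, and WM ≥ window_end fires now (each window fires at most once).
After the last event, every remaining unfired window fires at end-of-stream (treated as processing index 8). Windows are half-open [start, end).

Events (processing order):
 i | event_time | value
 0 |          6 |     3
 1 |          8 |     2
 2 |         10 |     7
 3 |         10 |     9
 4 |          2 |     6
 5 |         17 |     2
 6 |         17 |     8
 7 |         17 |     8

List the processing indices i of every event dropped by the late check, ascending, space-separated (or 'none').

i=0 t=6 v=3: → [6,9),[5,8),[4,7); WM=6
i=1 t=8 v=2: → [8,11),[7,10),[6,9); WM=8; [4,7) fires=3 [5,8) fires=3
i=2 t=10 v=7: → [10,13),[9,12),[8,11); WM=10; [6,9) fires=3 [7,10) fires=2
i=3 t=10 v=9: → [10,13),[9,12),[8,11); WM=10
i=4 t=2 v=6: DROP (t<10-4); WM=10
i=5 t=17 v=2: → [17,20),[16,19),[15,18); WM=17; [8,11) fires=9 [9,12) fires=9 [10,13) fires=9
i=6 t=17 v=8: → [17,20),[16,19),[15,18); WM=17
i=7 t=17 v=8: → [17,20),[16,19),[15,18); WM=17

4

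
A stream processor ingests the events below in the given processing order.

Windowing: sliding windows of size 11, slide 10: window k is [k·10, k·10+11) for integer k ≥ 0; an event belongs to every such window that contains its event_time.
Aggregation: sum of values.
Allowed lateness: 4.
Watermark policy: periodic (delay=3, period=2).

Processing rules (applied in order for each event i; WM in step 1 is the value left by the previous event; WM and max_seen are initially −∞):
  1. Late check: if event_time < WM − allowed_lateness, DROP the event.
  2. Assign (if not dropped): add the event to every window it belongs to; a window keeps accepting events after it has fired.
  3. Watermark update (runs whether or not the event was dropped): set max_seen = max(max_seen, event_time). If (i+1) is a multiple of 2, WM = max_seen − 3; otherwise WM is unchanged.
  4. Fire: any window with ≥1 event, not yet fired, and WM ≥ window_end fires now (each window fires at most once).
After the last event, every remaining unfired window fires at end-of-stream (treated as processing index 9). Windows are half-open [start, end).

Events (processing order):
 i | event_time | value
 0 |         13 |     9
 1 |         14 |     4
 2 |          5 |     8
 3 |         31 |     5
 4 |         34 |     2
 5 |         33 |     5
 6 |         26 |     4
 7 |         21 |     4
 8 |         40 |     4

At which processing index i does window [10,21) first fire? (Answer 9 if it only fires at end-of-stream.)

3

i=0 t=13 v=9: → [10,21); WM=−∞
i=1 t=14 v=4: → [10,21); WM=11
i=2 t=5 v=8: DROP (t<11-4); WM=11
i=3 t=31 v=5: → [30,41); WM=28; [10,21) fires=13
i=4 t=34 v=2: → [30,41); WM=28
i=5 t=33 v=5: → [30,41); WM=31
i=6 t=26 v=4: DROP (t<31-4); WM=31
i=7 t=21 v=4: DROP (t<31-4); WM=31
i=8 t=40 v=4: → [40,51),[30,41); WM=31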